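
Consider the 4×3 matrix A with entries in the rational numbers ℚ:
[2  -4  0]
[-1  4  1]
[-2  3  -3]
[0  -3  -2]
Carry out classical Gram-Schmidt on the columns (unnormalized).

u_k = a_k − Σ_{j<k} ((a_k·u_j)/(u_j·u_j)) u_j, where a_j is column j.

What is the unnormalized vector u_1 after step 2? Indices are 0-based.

Step 1: u_0 = a_0 = (2, -1, -2, 0).
Step 2: u_1 = a_1 − (-2)·u_0 = (0, 2, -1, -3).

u_1 = (0, 2, -1, -3)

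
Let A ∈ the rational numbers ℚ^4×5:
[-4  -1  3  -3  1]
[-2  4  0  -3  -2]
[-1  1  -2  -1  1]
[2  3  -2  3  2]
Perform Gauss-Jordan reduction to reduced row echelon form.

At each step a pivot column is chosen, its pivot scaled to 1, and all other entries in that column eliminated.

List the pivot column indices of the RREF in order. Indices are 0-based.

step 1: normalize row 0 (÷-4) = (1, 1/4, -3/4, 3/4, -1/4)
  row 1: subtract -2×row0 = (0, 9/2, -3/2, -3/2, -5/2)
  row 2: subtract -1×row0 = (0, 5/4, -11/4, -1/4, 3/4)
  row 3: subtract 2×row0 = (0, 5/2, -1/2, 3/2, 5/2)
step 2: normalize row 1 (÷9/2) = (0, 1, -1/3, -1/3, -5/9)
  row 0: subtract 1/4×row1 = (1, 0, -2/3, 5/6, -1/9)
  row 2: subtract 5/4×row1 = (0, 0, -7/3, 1/6, 13/9)
  row 3: subtract 5/2×row1 = (0, 0, 1/3, 7/3, 35/9)
step 3: normalize row 2 (÷-7/3) = (0, 0, 1, -1/14, -13/21)
  row 0: subtract -2/3×row2 = (1, 0, 0, 11/14, -11/21)
  row 1: subtract -1/3×row2 = (0, 1, 0, -5/14, -16/21)
  row 3: subtract 1/3×row2 = (0, 0, 0, 33/14, 86/21)
step 4: normalize row 3 (÷33/14) = (0, 0, 0, 1, 172/99)
  row 0: subtract 11/14×row3 = (1, 0, 0, 0, -17/9)
  row 1: subtract -5/14×row3 = (0, 1, 0, 0, -14/99)
  row 2: subtract -1/14×row3 = (0, 0, 1, 0, -49/99)

pivot columns: 0, 1, 2, 3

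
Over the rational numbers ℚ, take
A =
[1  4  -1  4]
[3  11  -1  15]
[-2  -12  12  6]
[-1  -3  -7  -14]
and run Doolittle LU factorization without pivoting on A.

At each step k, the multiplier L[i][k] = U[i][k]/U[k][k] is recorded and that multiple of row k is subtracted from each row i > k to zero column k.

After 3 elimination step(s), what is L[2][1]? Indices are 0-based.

[col 0] pivot 1
  R1 -= 3*R0 → (0, -1, 2, 3)  (L[1][0] := 3)
  R2 -= -2*R0 → (0, -4, 10, 14)  (L[2][0] := -2)
  R3 -= -1*R0 → (0, 1, -8, -10)  (L[3][0] := -1)
[col 1] pivot -1
  R2 -= 4*R1 → (0, 0, 2, 2)  (L[2][1] := 4)
  R3 -= -1*R1 → (0, 0, -6, -7)  (L[3][1] := -1)
[col 2] pivot 2
  R3 -= -3*R2 → (0, 0, 0, -1)  (L[3][2] := -3)

L[2][1] = 4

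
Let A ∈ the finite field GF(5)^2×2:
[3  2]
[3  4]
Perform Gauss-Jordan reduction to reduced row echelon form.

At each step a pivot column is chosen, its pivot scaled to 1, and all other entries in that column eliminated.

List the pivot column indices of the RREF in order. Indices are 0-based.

step 1: normalize row 0 (÷3) = (1, 4)
  row 1: subtract 3×row0 = (0, 2)
step 2: normalize row 1 (÷2) = (0, 1)
  row 0: subtract 4×row1 = (1, 0)

pivot columns: 0, 1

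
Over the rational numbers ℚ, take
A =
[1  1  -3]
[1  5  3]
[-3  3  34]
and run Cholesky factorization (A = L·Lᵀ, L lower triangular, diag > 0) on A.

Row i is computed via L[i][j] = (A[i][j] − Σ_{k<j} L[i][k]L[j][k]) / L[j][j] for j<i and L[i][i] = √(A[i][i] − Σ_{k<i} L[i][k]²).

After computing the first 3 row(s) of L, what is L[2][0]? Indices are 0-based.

L[2][0] = -3

Step 1: L[0][0] = √(1) = 1.
  L[1][0] = (1) / L[0][0] = 1.
Step 2: L[1][1] = √(4) = 2.
  L[2][0] = (-3) / L[0][0] = -3.
  L[2][1] = (6) / L[1][1] = 3.
Step 3: L[2][2] = √(16) = 4.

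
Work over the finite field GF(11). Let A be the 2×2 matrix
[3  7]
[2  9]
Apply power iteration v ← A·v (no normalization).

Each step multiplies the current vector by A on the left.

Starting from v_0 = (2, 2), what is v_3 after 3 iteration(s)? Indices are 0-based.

v_0 = (2, 2).
v_1 = A·v_0 = (9, 0).
v_2 = A·v_1 = (5, 7).
v_3 = A·v_2 = (9, 7).

v_3 = (9, 7)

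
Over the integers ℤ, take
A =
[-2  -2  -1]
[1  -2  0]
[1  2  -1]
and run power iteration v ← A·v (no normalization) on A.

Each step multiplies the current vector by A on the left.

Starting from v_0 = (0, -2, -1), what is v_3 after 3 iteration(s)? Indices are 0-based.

v_0 = (0, -2, -1).
v_1 = A·v_0 = (5, 4, -3).
v_2 = A·v_1 = (-15, -3, 16).
v_3 = A·v_2 = (20, -9, -37).

v_3 = (20, -9, -37)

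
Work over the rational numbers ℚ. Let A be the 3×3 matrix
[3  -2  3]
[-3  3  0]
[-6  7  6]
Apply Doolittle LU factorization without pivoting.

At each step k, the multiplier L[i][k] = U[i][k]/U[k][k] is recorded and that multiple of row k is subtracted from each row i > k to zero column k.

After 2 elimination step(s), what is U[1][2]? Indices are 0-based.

k=0: U[0][0]=3
  eliminate (1,0): mult=-1, new row 1: (0, 1, 3); set L[1][0]=-1
  eliminate (2,0): mult=-2, new row 2: (0, 3, 12); set L[2][0]=-2
k=1: U[1][1]=1
  eliminate (2,1): mult=3, new row 2: (0, 0, 3); set L[2][1]=3

U[1][2] = 3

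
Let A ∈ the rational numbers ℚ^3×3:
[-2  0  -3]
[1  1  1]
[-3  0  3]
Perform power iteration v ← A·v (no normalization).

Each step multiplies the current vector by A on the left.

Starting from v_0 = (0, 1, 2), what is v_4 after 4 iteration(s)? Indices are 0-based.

v_0 = (0, 1, 2).
v_1 = A·v_0 = (-6, 3, 6).
v_2 = A·v_1 = (-6, 3, 36).
v_3 = A·v_2 = (-96, 33, 126).
v_4 = A·v_3 = (-186, 63, 666).

v_4 = (-186, 63, 666)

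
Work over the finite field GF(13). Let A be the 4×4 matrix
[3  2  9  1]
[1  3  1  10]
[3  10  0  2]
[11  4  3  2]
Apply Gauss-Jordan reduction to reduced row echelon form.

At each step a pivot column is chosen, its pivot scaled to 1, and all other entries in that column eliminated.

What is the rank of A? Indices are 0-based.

rank = 4

pivot(0,0)=3: scale R0 → (1, 5, 3, 9)
  clear (1,0): R1 −= (1)R0 → (0, 11, 11, 1)
  clear (2,0): R2 −= (3)R0 → (0, 8, 4, 1)
  clear (3,0): R3 −= (11)R0 → (0, 1, 9, 7)
pivot(1,1)=11: scale R1 → (0, 1, 1, 6)
  clear (0,1): R0 −= (5)R1 → (1, 0, 11, 5)
  clear (2,1): R2 −= (8)R1 → (0, 0, 9, 5)
  clear (3,1): R3 −= (1)R1 → (0, 0, 8, 1)
pivot(2,2)=9: scale R2 → (0, 0, 1, 2)
  clear (0,2): R0 −= (11)R2 → (1, 0, 0, 9)
  clear (1,2): R1 −= (1)R2 → (0, 1, 0, 4)
  clear (3,2): R3 −= (8)R2 → (0, 0, 0, 11)
pivot(3,3)=11: scale R3 → (0, 0, 0, 1)
  clear (0,3): R0 −= (9)R3 → (1, 0, 0, 0)
  clear (1,3): R1 −= (4)R3 → (0, 1, 0, 0)
  clear (2,3): R2 −= (2)R3 → (0, 0, 1, 0)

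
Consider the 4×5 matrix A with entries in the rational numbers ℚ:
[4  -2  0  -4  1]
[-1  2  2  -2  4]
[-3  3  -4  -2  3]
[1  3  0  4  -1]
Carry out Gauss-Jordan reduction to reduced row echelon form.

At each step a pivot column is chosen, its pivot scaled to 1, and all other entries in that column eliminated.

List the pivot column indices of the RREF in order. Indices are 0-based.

pivot(0,0)=4: scale R0 → (1, -1/2, 0, -1, 1/4)
  clear (1,0): R1 −= (-1)R0 → (0, 3/2, 2, -3, 17/4)
  clear (2,0): R2 −= (-3)R0 → (0, 3/2, -4, -5, 15/4)
  clear (3,0): R3 −= (1)R0 → (0, 7/2, 0, 5, -5/4)
pivot(1,1)=3/2: scale R1 → (0, 1, 4/3, -2, 17/6)
  clear (0,1): R0 −= (-1/2)R1 → (1, 0, 2/3, -2, 5/3)
  clear (2,1): R2 −= (3/2)R1 → (0, 0, -6, -2, -1/2)
  clear (3,1): R3 −= (7/2)R1 → (0, 0, -14/3, 12, -67/6)
pivot(2,2)=-6: scale R2 → (0, 0, 1, 1/3, 1/12)
  clear (0,2): R0 −= (2/3)R2 → (1, 0, 0, -20/9, 29/18)
  clear (1,2): R1 −= (4/3)R2 → (0, 1, 0, -22/9, 49/18)
  clear (3,2): R3 −= (-14/3)R2 → (0, 0, 0, 122/9, -97/9)
pivot(3,3)=122/9: scale R3 → (0, 0, 0, 1, -97/122)
  clear (0,3): R0 −= (-20/9)R3 → (1, 0, 0, 0, -19/122)
  clear (1,3): R1 −= (-22/9)R3 → (0, 1, 0, 0, 95/122)
  clear (2,3): R2 −= (1/3)R3 → (0, 0, 1, 0, 85/244)

pivot columns: 0, 1, 2, 3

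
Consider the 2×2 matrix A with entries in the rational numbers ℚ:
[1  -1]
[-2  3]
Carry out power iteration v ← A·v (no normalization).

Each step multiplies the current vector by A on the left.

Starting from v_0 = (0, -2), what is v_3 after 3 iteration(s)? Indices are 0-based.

v_3 = (30, -82)

v_0 = (0, -2).
v_1 = A·v_0 = (2, -6).
v_2 = A·v_1 = (8, -22).
v_3 = A·v_2 = (30, -82).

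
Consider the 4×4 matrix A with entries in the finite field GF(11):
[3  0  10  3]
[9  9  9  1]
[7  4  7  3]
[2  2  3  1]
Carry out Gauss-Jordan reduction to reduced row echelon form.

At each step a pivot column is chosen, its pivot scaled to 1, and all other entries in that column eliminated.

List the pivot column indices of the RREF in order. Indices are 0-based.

pivot columns: 0, 1, 2, 3

[1] R0 /= 3  ⇒  (1, 0, 7, 1)
     R1 -= 9·R0  ⇒  (0, 9, 1, 3)
     R2 -= 7·R0  ⇒  (0, 4, 2, 7)
     R3 -= 2·R0  ⇒  (0, 2, 0, 10)
[2] R1 /= 9  ⇒  (0, 1, 5, 4)
     R2 -= 4·R1  ⇒  (0, 0, 4, 2)
     R3 -= 2·R1  ⇒  (0, 0, 1, 2)
[3] R2 /= 4  ⇒  (0, 0, 1, 6)
     R0 -= 7·R2  ⇒  (1, 0, 0, 3)
     R1 -= 5·R2  ⇒  (0, 1, 0, 7)
     R3 -= 1·R2  ⇒  (0, 0, 0, 7)
[4] R3 /= 7  ⇒  (0, 0, 0, 1)
     R0 -= 3·R3  ⇒  (1, 0, 0, 0)
     R1 -= 7·R3  ⇒  (0, 1, 0, 0)
     R2 -= 6·R3  ⇒  (0, 0, 1, 0)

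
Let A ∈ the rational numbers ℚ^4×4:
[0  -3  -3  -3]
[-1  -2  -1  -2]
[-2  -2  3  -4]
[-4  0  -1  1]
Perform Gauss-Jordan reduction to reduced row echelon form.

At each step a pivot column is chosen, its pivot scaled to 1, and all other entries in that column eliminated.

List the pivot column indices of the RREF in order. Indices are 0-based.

pivot columns: 0, 1, 2, 3

step 1: exchange rows 0,1
step 1: normalize row 0 (÷-1) = (1, 2, 1, 2)
  row 2: subtract -2×row0 = (0, 2, 5, 0)
  row 3: subtract -4×row0 = (0, 8, 3, 9)
step 2: normalize row 1 (÷-3) = (0, 1, 1, 1)
  row 0: subtract 2×row1 = (1, 0, -1, 0)
  row 2: subtract 2×row1 = (0, 0, 3, -2)
  row 3: subtract 8×row1 = (0, 0, -5, 1)
step 3: normalize row 2 (÷3) = (0, 0, 1, -2/3)
  row 0: subtract -1×row2 = (1, 0, 0, -2/3)
  row 1: subtract 1×row2 = (0, 1, 0, 5/3)
  row 3: subtract -5×row2 = (0, 0, 0, -7/3)
step 4: normalize row 3 (÷-7/3) = (0, 0, 0, 1)
  row 0: subtract -2/3×row3 = (1, 0, 0, 0)
  row 1: subtract 5/3×row3 = (0, 1, 0, 0)
  row 2: subtract -2/3×row3 = (0, 0, 1, 0)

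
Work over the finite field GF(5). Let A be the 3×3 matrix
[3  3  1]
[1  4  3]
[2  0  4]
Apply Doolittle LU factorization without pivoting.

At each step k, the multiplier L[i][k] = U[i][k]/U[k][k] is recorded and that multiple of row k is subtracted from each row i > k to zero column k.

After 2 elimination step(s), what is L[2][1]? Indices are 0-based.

L[2][1] = 1

k=0: U[0][0]=3
  eliminate (1,0): mult=2, new row 1: (0, 3, 1); set L[1][0]=2
  eliminate (2,0): mult=4, new row 2: (0, 3, 0); set L[2][0]=4
k=1: U[1][1]=3
  eliminate (2,1): mult=1, new row 2: (0, 0, 4); set L[2][1]=1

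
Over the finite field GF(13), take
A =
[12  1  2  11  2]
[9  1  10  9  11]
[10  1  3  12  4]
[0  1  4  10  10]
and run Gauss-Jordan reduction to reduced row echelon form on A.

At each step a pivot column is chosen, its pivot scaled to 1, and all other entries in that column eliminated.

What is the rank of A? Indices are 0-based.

[1] R0 /= 12  ⇒  (1, 12, 11, 2, 11)
     R1 -= 9·R0  ⇒  (0, 10, 2, 4, 3)
     R2 -= 10·R0  ⇒  (0, 11, 10, 5, 11)
[2] R1 /= 10  ⇒  (0, 1, 8, 3, 12)
     R0 -= 12·R1  ⇒  (1, 0, 6, 5, 10)
     R2 -= 11·R1  ⇒  (0, 0, 0, 11, 9)
     R3 -= 1·R1  ⇒  (0, 0, 9, 7, 11)
[3] R2 <-> R3
[3] R2 /= 9  ⇒  (0, 0, 1, 8, 7)
     R0 -= 6·R2  ⇒  (1, 0, 0, 9, 7)
     R1 -= 8·R2  ⇒  (0, 1, 0, 4, 8)
[4] R3 /= 11  ⇒  (0, 0, 0, 1, 2)
     R0 -= 9·R3  ⇒  (1, 0, 0, 0, 2)
     R1 -= 4·R3  ⇒  (0, 1, 0, 0, 0)
     R2 -= 8·R3  ⇒  (0, 0, 1, 0, 4)

rank = 4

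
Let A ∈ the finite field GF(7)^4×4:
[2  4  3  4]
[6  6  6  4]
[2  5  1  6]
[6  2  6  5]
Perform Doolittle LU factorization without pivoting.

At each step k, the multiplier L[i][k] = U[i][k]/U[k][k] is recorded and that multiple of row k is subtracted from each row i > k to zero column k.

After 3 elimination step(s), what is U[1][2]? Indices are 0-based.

U[1][2] = 4

[col 0] pivot 2
  R1 -= 3*R0 → (0, 1, 4, 6)  (L[1][0] := 3)
  R2 -= 1*R0 → (0, 1, 5, 2)  (L[2][0] := 1)
  R3 -= 3*R0 → (0, 4, 4, 0)  (L[3][0] := 3)
[col 1] pivot 1
  R2 -= 1*R1 → (0, 0, 1, 3)  (L[2][1] := 1)
  R3 -= 4*R1 → (0, 0, 2, 4)  (L[3][1] := 4)
[col 2] pivot 1
  R3 -= 2*R2 → (0, 0, 0, 5)  (L[3][2] := 2)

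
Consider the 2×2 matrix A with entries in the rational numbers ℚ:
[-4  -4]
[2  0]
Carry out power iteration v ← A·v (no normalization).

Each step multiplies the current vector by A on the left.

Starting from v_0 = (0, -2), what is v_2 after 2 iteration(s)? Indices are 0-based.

v_2 = (-32, 16)

v_0 = (0, -2).
v_1 = A·v_0 = (8, 0).
v_2 = A·v_1 = (-32, 16).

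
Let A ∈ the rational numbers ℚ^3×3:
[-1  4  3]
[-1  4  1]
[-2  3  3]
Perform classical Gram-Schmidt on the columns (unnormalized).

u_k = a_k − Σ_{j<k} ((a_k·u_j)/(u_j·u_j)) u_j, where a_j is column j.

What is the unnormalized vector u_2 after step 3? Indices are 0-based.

Step 1: u_0 = a_0 = (-1, -1, -2).
Step 2: u_1 = a_1 − (-7/3)·u_0 = (5/3, 5/3, -5/3).
Step 3: u_2 = a_2 − (-5/3)·u_0 − (1/5)·u_1 = (1, -1, 0).

u_2 = (1, -1, 0)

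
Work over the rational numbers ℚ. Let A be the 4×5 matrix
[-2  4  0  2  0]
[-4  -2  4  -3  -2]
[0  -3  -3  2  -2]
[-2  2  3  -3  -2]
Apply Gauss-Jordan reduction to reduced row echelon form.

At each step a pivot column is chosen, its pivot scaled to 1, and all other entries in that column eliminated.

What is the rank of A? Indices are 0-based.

rank = 4

pivot(0,0)=-2: scale R0 → (1, -2, 0, -1, 0)
  clear (1,0): R1 −= (-4)R0 → (0, -10, 4, -7, -2)
  clear (3,0): R3 −= (-2)R0 → (0, -2, 3, -5, -2)
pivot(1,1)=-10: scale R1 → (0, 1, -2/5, 7/10, 1/5)
  clear (0,1): R0 −= (-2)R1 → (1, 0, -4/5, 2/5, 2/5)
  clear (2,1): R2 −= (-3)R1 → (0, 0, -21/5, 41/10, -7/5)
  clear (3,1): R3 −= (-2)R1 → (0, 0, 11/5, -18/5, -8/5)
pivot(2,2)=-21/5: scale R2 → (0, 0, 1, -41/42, 1/3)
  clear (0,2): R0 −= (-4/5)R2 → (1, 0, 0, -8/21, 2/3)
  clear (1,2): R1 −= (-2/5)R2 → (0, 1, 0, 13/42, 1/3)
  clear (3,2): R3 −= (11/5)R2 → (0, 0, 0, -61/42, -7/3)
pivot(3,3)=-61/42: scale R3 → (0, 0, 0, 1, 98/61)
  clear (0,3): R0 −= (-8/21)R3 → (1, 0, 0, 0, 78/61)
  clear (1,3): R1 −= (13/42)R3 → (0, 1, 0, 0, -10/61)
  clear (2,3): R2 −= (-41/42)R3 → (0, 0, 1, 0, 116/61)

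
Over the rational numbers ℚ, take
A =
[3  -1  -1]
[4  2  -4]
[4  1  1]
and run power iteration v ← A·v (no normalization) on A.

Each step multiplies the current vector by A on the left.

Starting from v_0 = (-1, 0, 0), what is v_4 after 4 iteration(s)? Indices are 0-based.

v_4 = (23, 332, 124)

v_0 = (-1, 0, 0).
v_1 = A·v_0 = (-3, -4, -4).
v_2 = A·v_1 = (-1, -4, -20).
v_3 = A·v_2 = (21, 68, -28).
v_4 = A·v_3 = (23, 332, 124).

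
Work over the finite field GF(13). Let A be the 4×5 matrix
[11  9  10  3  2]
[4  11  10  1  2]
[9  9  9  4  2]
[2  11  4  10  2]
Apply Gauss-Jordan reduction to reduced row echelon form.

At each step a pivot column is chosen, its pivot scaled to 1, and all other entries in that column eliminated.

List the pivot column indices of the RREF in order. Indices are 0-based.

[1] R0 /= 11  ⇒  (1, 2, 8, 5, 12)
     R1 -= 4·R0  ⇒  (0, 3, 4, 7, 6)
     R2 -= 9·R0  ⇒  (0, 4, 2, 11, 11)
     R3 -= 2·R0  ⇒  (0, 7, 1, 0, 4)
[2] R1 /= 3  ⇒  (0, 1, 10, 11, 2)
     R0 -= 2·R1  ⇒  (1, 0, 1, 9, 8)
     R2 -= 4·R1  ⇒  (0, 0, 1, 6, 3)
     R3 -= 7·R1  ⇒  (0, 0, 9, 1, 3)
[3] R2 /= 1  ⇒  (0, 0, 1, 6, 3)
     R0 -= 1·R2  ⇒  (1, 0, 0, 3, 5)
     R1 -= 10·R2  ⇒  (0, 1, 0, 3, 11)
     R3 -= 9·R2  ⇒  (0, 0, 0, 12, 2)
[4] R3 /= 12  ⇒  (0, 0, 0, 1, 11)
     R0 -= 3·R3  ⇒  (1, 0, 0, 0, 11)
     R1 -= 3·R3  ⇒  (0, 1, 0, 0, 4)
     R2 -= 6·R3  ⇒  (0, 0, 1, 0, 2)

pivot columns: 0, 1, 2, 3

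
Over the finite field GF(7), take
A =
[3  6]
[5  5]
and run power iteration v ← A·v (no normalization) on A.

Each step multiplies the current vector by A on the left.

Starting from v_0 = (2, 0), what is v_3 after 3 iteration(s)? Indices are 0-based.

v_0 = (2, 0).
v_1 = A·v_0 = (6, 3).
v_2 = A·v_1 = (1, 3).
v_3 = A·v_2 = (0, 6).

v_3 = (0, 6)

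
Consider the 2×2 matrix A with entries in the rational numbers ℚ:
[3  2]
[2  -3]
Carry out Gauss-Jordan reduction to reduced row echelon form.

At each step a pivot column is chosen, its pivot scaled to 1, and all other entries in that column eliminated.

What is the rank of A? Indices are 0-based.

rank = 2

pivot(0,0)=3: scale R0 → (1, 2/3)
  clear (1,0): R1 −= (2)R0 → (0, -13/3)
pivot(1,1)=-13/3: scale R1 → (0, 1)
  clear (0,1): R0 −= (2/3)R1 → (1, 0)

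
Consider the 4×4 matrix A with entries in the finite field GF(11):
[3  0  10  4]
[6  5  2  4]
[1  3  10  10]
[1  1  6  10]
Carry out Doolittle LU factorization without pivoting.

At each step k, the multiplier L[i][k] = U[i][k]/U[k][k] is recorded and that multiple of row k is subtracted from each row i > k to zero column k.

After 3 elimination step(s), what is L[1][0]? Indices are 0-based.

L[1][0] = 2

[col 0] pivot 3
  R1 -= 2*R0 → (0, 5, 4, 7)  (L[1][0] := 2)
  R2 -= 4*R0 → (0, 3, 3, 5)  (L[2][0] := 4)
  R3 -= 4*R0 → (0, 1, 10, 5)  (L[3][0] := 4)
[col 1] pivot 5
  R2 -= 5*R1 → (0, 0, 5, 3)  (L[2][1] := 5)
  R3 -= 9*R1 → (0, 0, 7, 8)  (L[3][1] := 9)
[col 2] pivot 5
  R3 -= 8*R2 → (0, 0, 0, 6)  (L[3][2] := 8)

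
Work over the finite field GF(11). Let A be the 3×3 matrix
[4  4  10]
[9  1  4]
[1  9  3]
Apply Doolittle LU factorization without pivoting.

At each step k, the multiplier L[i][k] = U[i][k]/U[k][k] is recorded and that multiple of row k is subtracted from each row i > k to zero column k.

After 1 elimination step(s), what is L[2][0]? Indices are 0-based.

k=0: U[0][0]=4
  eliminate (1,0): mult=5, new row 1: (0, 3, 9); set L[1][0]=5
  eliminate (2,0): mult=3, new row 2: (0, 8, 6); set L[2][0]=3

L[2][0] = 3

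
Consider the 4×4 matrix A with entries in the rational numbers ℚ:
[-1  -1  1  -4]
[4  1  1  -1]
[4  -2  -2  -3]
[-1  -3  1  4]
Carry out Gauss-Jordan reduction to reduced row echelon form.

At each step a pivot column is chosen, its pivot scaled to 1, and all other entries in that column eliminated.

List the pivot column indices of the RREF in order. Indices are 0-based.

pivot columns: 0, 1, 2, 3

step 1: normalize row 0 (÷-1) = (1, 1, -1, 4)
  row 1: subtract 4×row0 = (0, -3, 5, -17)
  row 2: subtract 4×row0 = (0, -6, 2, -19)
  row 3: subtract -1×row0 = (0, -2, 0, 8)
step 2: normalize row 1 (÷-3) = (0, 1, -5/3, 17/3)
  row 0: subtract 1×row1 = (1, 0, 2/3, -5/3)
  row 2: subtract -6×row1 = (0, 0, -8, 15)
  row 3: subtract -2×row1 = (0, 0, -10/3, 58/3)
step 3: normalize row 2 (÷-8) = (0, 0, 1, -15/8)
  row 0: subtract 2/3×row2 = (1, 0, 0, -5/12)
  row 1: subtract -5/3×row2 = (0, 1, 0, 61/24)
  row 3: subtract -10/3×row2 = (0, 0, 0, 157/12)
step 4: normalize row 3 (÷157/12) = (0, 0, 0, 1)
  row 0: subtract -5/12×row3 = (1, 0, 0, 0)
  row 1: subtract 61/24×row3 = (0, 1, 0, 0)
  row 2: subtract -15/8×row3 = (0, 0, 1, 0)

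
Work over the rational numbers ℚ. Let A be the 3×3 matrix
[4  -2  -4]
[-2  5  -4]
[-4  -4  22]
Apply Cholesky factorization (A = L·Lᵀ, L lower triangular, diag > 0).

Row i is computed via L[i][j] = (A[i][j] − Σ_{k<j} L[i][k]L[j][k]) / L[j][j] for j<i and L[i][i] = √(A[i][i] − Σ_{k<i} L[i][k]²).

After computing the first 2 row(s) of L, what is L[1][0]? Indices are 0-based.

L[1][0] = -1

Step 1: L[0][0] = √(4) = 2.
  L[1][0] = (-2) / L[0][0] = -1.
Step 2: L[1][1] = √(4) = 2.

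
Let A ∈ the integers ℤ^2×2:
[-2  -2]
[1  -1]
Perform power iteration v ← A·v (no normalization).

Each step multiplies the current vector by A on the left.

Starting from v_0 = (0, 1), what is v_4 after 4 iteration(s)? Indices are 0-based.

v_0 = (0, 1).
v_1 = A·v_0 = (-2, -1).
v_2 = A·v_1 = (6, -1).
v_3 = A·v_2 = (-10, 7).
v_4 = A·v_3 = (6, -17).

v_4 = (6, -17)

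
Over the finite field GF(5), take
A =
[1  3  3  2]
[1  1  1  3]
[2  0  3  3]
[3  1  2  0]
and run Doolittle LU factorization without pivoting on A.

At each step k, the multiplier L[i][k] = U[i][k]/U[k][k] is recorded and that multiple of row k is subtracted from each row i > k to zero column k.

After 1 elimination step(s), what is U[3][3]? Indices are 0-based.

U[3][3] = 4

Step 1: pivot at (0,0) is 1.
  row1 ← row1 − (1)·row0  ⇒  L[1][0]=1, U row1=(0, 3, 3, 1)
  row2 ← row2 − (2)·row0  ⇒  L[2][0]=2, U row2=(0, 4, 2, 4)
  row3 ← row3 − (3)·row0  ⇒  L[3][0]=3, U row3=(0, 2, 3, 4)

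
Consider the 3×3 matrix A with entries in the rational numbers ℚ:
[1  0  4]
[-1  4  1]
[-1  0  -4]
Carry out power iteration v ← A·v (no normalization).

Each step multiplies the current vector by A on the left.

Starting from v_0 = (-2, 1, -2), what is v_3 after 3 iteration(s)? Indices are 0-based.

v_3 = (-90, 84, 90)

v_0 = (-2, 1, -2).
v_1 = A·v_0 = (-10, 4, 10).
v_2 = A·v_1 = (30, 36, -30).
v_3 = A·v_2 = (-90, 84, 90).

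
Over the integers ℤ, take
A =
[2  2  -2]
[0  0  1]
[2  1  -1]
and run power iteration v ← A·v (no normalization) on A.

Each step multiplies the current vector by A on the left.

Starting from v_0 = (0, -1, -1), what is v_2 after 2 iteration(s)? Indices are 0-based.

v_2 = (-2, 0, -1)

v_0 = (0, -1, -1).
v_1 = A·v_0 = (0, -1, 0).
v_2 = A·v_1 = (-2, 0, -1).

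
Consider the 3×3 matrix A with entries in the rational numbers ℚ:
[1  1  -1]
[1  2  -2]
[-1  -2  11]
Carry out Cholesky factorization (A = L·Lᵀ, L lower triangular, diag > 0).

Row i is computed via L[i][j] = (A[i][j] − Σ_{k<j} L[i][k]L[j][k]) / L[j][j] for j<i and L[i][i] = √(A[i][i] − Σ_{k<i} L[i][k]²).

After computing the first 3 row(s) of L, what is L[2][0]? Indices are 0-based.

Step 1: L[0][0] = √(1) = 1.
  L[1][0] = (1) / L[0][0] = 1.
Step 2: L[1][1] = √(1) = 1.
  L[2][0] = (-1) / L[0][0] = -1.
  L[2][1] = (-1) / L[1][1] = -1.
Step 3: L[2][2] = √(9) = 3.

L[2][0] = -1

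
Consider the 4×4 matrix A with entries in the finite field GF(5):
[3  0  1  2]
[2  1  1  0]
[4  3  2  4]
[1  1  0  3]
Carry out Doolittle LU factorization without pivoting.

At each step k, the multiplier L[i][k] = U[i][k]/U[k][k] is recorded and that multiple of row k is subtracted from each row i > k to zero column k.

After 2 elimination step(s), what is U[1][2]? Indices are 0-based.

U[1][2] = 2

[col 0] pivot 3
  R1 -= 4*R0 → (0, 1, 2, 2)  (L[1][0] := 4)
  R2 -= 3*R0 → (0, 3, 4, 3)  (L[2][0] := 3)
  R3 -= 2*R0 → (0, 1, 3, 4)  (L[3][0] := 2)
[col 1] pivot 1
  R2 -= 3*R1 → (0, 0, 3, 2)  (L[2][1] := 3)
  R3 -= 1*R1 → (0, 0, 1, 2)  (L[3][1] := 1)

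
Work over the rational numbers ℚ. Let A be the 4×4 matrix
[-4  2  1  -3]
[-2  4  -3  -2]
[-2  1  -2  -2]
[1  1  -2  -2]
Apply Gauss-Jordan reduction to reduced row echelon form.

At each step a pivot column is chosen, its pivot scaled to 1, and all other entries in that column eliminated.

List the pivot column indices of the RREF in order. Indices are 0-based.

[1] R0 /= -4  ⇒  (1, -1/2, -1/4, 3/4)
     R1 -= -2·R0  ⇒  (0, 3, -7/2, -1/2)
     R2 -= -2·R0  ⇒  (0, 0, -5/2, -1/2)
     R3 -= 1·R0  ⇒  (0, 3/2, -7/4, -11/4)
[2] R1 /= 3  ⇒  (0, 1, -7/6, -1/6)
     R0 -= -1/2·R1  ⇒  (1, 0, -5/6, 2/3)
     R3 -= 3/2·R1  ⇒  (0, 0, 0, -5/2)
[3] R2 /= -5/2  ⇒  (0, 0, 1, 1/5)
     R0 -= -5/6·R2  ⇒  (1, 0, 0, 5/6)
     R1 -= -7/6·R2  ⇒  (0, 1, 0, 1/15)
[4] R3 /= -5/2  ⇒  (0, 0, 0, 1)
     R0 -= 5/6·R3  ⇒  (1, 0, 0, 0)
     R1 -= 1/15·R3  ⇒  (0, 1, 0, 0)
     R2 -= 1/5·R3  ⇒  (0, 0, 1, 0)

pivot columns: 0, 1, 2, 3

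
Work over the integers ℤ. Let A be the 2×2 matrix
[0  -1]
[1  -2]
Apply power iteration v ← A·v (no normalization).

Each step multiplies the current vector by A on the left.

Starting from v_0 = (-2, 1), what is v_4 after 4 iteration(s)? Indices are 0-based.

v_0 = (-2, 1).
v_1 = A·v_0 = (-1, -4).
v_2 = A·v_1 = (4, 7).
v_3 = A·v_2 = (-7, -10).
v_4 = A·v_3 = (10, 13).

v_4 = (10, 13)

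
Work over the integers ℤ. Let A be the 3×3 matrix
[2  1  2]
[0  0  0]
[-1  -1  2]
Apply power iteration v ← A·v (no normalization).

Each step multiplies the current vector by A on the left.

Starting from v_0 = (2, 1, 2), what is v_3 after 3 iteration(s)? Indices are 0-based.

v_0 = (2, 1, 2).
v_1 = A·v_0 = (9, 0, 1).
v_2 = A·v_1 = (20, 0, -7).
v_3 = A·v_2 = (26, 0, -34).

v_3 = (26, 0, -34)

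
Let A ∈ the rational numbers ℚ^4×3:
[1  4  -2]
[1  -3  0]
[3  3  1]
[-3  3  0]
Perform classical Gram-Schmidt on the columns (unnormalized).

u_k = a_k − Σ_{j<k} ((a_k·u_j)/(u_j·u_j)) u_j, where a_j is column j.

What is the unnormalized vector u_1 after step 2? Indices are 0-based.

u_1 = (79/20, -61/20, 57/20, 63/20)

Step 1: u_0 = a_0 = (1, 1, 3, -3).
Step 2: u_1 = a_1 − (1/20)·u_0 = (79/20, -61/20, 57/20, 63/20).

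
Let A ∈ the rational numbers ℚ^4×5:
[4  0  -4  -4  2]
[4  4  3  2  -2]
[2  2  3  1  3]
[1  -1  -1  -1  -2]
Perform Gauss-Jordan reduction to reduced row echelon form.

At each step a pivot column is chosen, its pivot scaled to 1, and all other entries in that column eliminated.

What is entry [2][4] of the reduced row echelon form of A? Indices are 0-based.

[1] R0 /= 4  ⇒  (1, 0, -1, -1, 1/2)
     R1 -= 4·R0  ⇒  (0, 4, 7, 6, -4)
     R2 -= 2·R0  ⇒  (0, 2, 5, 3, 2)
     R3 -= 1·R0  ⇒  (0, -1, 0, 0, -5/2)
[2] R1 /= 4  ⇒  (0, 1, 7/4, 3/2, -1)
     R2 -= 2·R1  ⇒  (0, 0, 3/2, 0, 4)
     R3 -= -1·R1  ⇒  (0, 0, 7/4, 3/2, -7/2)
[3] R2 /= 3/2  ⇒  (0, 0, 1, 0, 8/3)
     R0 -= -1·R2  ⇒  (1, 0, 0, -1, 19/6)
     R1 -= 7/4·R2  ⇒  (0, 1, 0, 3/2, -17/3)
     R3 -= 7/4·R2  ⇒  (0, 0, 0, 3/2, -49/6)
[4] R3 /= 3/2  ⇒  (0, 0, 0, 1, -49/9)
     R0 -= -1·R3  ⇒  (1, 0, 0, 0, -41/18)
     R1 -= 3/2·R3  ⇒  (0, 1, 0, 0, 5/2)

M[2][4] = 8/3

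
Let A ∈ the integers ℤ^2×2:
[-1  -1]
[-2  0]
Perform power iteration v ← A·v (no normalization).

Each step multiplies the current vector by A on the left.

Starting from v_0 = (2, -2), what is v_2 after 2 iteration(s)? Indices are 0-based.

v_0 = (2, -2).
v_1 = A·v_0 = (0, -4).
v_2 = A·v_1 = (4, 0).

v_2 = (4, 0)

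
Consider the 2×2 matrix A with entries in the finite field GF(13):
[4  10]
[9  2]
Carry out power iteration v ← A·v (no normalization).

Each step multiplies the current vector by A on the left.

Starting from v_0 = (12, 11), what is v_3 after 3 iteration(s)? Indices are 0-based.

v_3 = (4, 4)

v_0 = (12, 11).
v_1 = A·v_0 = (2, 0).
v_2 = A·v_1 = (8, 5).
v_3 = A·v_2 = (4, 4).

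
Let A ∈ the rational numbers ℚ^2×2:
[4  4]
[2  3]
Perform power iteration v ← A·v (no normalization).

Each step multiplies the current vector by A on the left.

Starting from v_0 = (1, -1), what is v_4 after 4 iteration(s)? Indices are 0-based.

v_0 = (1, -1).
v_1 = A·v_0 = (0, -1).
v_2 = A·v_1 = (-4, -3).
v_3 = A·v_2 = (-28, -17).
v_4 = A·v_3 = (-180, -107).

v_4 = (-180, -107)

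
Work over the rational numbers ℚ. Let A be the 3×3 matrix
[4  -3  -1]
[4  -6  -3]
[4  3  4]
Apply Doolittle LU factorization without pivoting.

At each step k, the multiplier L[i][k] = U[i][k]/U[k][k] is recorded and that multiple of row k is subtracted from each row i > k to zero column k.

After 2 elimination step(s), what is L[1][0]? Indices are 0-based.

L[1][0] = 1

k=0: U[0][0]=4
  eliminate (1,0): mult=1, new row 1: (0, -3, -2); set L[1][0]=1
  eliminate (2,0): mult=1, new row 2: (0, 6, 5); set L[2][0]=1
k=1: U[1][1]=-3
  eliminate (2,1): mult=-2, new row 2: (0, 0, 1); set L[2][1]=-2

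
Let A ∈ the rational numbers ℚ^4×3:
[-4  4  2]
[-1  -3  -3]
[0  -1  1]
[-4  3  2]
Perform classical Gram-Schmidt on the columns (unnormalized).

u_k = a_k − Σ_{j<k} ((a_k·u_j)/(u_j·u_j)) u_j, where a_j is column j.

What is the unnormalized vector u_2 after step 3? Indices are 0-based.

Step 1: u_0 = a_0 = (-4, -1, 0, -4).
Step 2: u_1 = a_1 − (-25/33)·u_0 = (32/33, -124/33, -1, -1/33).
Step 3: u_2 = a_2 − (-13/33)·u_0 − (401/530)·u_1 = (-82/265, -146/265, 931/530, 237/530).

u_2 = (-82/265, -146/265, 931/530, 237/530)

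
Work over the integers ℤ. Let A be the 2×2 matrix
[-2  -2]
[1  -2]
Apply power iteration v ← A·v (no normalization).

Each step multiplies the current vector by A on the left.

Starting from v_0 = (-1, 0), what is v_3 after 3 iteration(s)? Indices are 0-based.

v_0 = (-1, 0).
v_1 = A·v_0 = (2, -1).
v_2 = A·v_1 = (-2, 4).
v_3 = A·v_2 = (-4, -10).

v_3 = (-4, -10)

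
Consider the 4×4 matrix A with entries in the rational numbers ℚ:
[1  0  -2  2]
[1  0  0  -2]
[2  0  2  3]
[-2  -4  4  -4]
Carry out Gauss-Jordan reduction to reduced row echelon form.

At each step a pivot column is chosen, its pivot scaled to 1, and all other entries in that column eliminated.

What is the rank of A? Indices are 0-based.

rank = 4

pivot(0,0)=1: scale R0 → (1, 0, -2, 2)
  clear (1,0): R1 −= (1)R0 → (0, 0, 2, -4)
  clear (2,0): R2 −= (2)R0 → (0, 0, 6, -1)
  clear (3,0): R3 −= (-2)R0 → (0, -4, 0, 0)
pivot(1,1): swap R1↔R3
pivot(1,1)=-4: scale R1 → (0, 1, 0, 0)
pivot(2,2)=6: scale R2 → (0, 0, 1, -1/6)
  clear (0,2): R0 −= (-2)R2 → (1, 0, 0, 5/3)
  clear (3,2): R3 −= (2)R2 → (0, 0, 0, -11/3)
pivot(3,3)=-11/3: scale R3 → (0, 0, 0, 1)
  clear (0,3): R0 −= (5/3)R3 → (1, 0, 0, 0)
  clear (2,3): R2 −= (-1/6)R3 → (0, 0, 1, 0)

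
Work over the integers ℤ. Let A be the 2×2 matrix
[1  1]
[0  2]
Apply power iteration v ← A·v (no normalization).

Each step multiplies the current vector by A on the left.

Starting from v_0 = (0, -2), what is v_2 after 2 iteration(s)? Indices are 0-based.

v_0 = (0, -2).
v_1 = A·v_0 = (-2, -4).
v_2 = A·v_1 = (-6, -8).

v_2 = (-6, -8)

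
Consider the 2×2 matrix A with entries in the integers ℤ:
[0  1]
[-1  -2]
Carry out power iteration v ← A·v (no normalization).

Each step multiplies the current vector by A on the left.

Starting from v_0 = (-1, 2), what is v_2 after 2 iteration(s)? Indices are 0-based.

v_2 = (-3, 4)

v_0 = (-1, 2).
v_1 = A·v_0 = (2, -3).
v_2 = A·v_1 = (-3, 4).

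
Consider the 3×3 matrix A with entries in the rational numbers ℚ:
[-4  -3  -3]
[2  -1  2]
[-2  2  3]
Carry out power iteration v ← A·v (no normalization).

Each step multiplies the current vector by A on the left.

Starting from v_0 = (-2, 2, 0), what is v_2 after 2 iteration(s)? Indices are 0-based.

v_0 = (-2, 2, 0).
v_1 = A·v_0 = (2, -6, 8).
v_2 = A·v_1 = (-14, 26, 8).

v_2 = (-14, 26, 8)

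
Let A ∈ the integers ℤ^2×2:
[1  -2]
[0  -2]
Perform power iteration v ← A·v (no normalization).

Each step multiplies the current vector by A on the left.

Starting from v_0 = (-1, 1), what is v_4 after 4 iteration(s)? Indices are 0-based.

v_0 = (-1, 1).
v_1 = A·v_0 = (-3, -2).
v_2 = A·v_1 = (1, 4).
v_3 = A·v_2 = (-7, -8).
v_4 = A·v_3 = (9, 16).

v_4 = (9, 16)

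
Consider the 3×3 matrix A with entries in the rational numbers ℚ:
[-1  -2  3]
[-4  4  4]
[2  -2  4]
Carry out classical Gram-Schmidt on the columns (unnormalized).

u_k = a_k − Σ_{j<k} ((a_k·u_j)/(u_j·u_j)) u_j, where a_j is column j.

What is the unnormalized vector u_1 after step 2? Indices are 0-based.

u_1 = (-20/7, 4/7, -2/7)

Step 1: u_0 = a_0 = (-1, -4, 2).
Step 2: u_1 = a_1 − (-6/7)·u_0 = (-20/7, 4/7, -2/7).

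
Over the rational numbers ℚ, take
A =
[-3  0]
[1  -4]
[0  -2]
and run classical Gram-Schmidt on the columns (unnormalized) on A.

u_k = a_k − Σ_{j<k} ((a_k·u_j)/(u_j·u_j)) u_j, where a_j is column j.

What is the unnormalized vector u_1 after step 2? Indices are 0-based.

Step 1: u_0 = a_0 = (-3, 1, 0).
Step 2: u_1 = a_1 − (-2/5)·u_0 = (-6/5, -18/5, -2).

u_1 = (-6/5, -18/5, -2)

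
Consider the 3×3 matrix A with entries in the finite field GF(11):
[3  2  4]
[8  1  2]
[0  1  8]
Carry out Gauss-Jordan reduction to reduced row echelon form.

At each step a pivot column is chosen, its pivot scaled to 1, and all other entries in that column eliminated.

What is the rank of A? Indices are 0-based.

[1] R0 /= 3  ⇒  (1, 8, 5)
     R1 -= 8·R0  ⇒  (0, 3, 6)
[2] R1 /= 3  ⇒  (0, 1, 2)
     R0 -= 8·R1  ⇒  (1, 0, 0)
     R2 -= 1·R1  ⇒  (0, 0, 6)
[3] R2 /= 6  ⇒  (0, 0, 1)
     R1 -= 2·R2  ⇒  (0, 1, 0)

rank = 3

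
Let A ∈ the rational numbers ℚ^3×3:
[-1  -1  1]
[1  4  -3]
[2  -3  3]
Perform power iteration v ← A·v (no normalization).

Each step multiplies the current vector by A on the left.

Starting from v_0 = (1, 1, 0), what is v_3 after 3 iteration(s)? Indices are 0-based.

v_0 = (1, 1, 0).
v_1 = A·v_0 = (-2, 5, -1).
v_2 = A·v_1 = (-4, 21, -22).
v_3 = A·v_2 = (-39, 146, -137).

v_3 = (-39, 146, -137)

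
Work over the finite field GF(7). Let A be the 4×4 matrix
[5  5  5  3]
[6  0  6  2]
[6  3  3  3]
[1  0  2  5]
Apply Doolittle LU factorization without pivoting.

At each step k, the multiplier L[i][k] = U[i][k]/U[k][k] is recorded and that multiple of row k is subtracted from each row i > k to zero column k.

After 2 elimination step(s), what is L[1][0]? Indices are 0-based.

[col 0] pivot 5
  R1 -= 4*R0 → (0, 1, 0, 4)  (L[1][0] := 4)
  R2 -= 4*R0 → (0, 4, 4, 5)  (L[2][0] := 4)
  R3 -= 3*R0 → (0, 6, 1, 3)  (L[3][0] := 3)
[col 1] pivot 1
  R2 -= 4*R1 → (0, 0, 4, 3)  (L[2][1] := 4)
  R3 -= 6*R1 → (0, 0, 1, 0)  (L[3][1] := 6)

L[1][0] = 4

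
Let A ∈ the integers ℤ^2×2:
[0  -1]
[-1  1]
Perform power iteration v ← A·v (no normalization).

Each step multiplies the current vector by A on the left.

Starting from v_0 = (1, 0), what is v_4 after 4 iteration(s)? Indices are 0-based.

v_0 = (1, 0).
v_1 = A·v_0 = (0, -1).
v_2 = A·v_1 = (1, -1).
v_3 = A·v_2 = (1, -2).
v_4 = A·v_3 = (2, -3).

v_4 = (2, -3)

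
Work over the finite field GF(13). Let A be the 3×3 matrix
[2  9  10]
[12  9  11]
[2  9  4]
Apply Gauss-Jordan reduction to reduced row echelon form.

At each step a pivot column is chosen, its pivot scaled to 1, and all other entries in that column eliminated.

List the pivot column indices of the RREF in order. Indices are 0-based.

[1] R0 /= 2  ⇒  (1, 11, 5)
     R1 -= 12·R0  ⇒  (0, 7, 3)
     R2 -= 2·R0  ⇒  (0, 0, 7)
[2] R1 /= 7  ⇒  (0, 1, 6)
     R0 -= 11·R1  ⇒  (1, 0, 4)
[3] R2 /= 7  ⇒  (0, 0, 1)
     R0 -= 4·R2  ⇒  (1, 0, 0)
     R1 -= 6·R2  ⇒  (0, 1, 0)

pivot columns: 0, 1, 2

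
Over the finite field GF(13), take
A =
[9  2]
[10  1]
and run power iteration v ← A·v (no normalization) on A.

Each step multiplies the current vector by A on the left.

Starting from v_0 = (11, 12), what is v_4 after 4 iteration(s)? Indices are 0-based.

v_4 = (3, 4)

v_0 = (11, 12).
v_1 = A·v_0 = (6, 5).
v_2 = A·v_1 = (12, 0).
v_3 = A·v_2 = (4, 3).
v_4 = A·v_3 = (3, 4).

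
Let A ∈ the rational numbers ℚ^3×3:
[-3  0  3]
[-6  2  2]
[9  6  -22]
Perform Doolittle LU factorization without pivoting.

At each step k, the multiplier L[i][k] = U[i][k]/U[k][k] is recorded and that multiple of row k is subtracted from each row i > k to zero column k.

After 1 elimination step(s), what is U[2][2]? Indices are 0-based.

k=0: U[0][0]=-3
  eliminate (1,0): mult=2, new row 1: (0, 2, -4); set L[1][0]=2
  eliminate (2,0): mult=-3, new row 2: (0, 6, -13); set L[2][0]=-3

U[2][2] = -13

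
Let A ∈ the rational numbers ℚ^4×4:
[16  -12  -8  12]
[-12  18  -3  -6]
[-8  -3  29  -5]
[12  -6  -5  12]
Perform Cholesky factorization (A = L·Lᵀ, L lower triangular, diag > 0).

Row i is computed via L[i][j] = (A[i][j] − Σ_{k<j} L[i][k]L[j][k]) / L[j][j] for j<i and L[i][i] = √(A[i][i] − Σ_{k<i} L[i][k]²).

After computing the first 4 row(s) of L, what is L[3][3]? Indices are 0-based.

L[3][3] = 1

Step 1: L[0][0] = √(16) = 4.
  L[1][0] = (-12) / L[0][0] = -3.
Step 2: L[1][1] = √(9) = 3.
  L[2][0] = (-8) / L[0][0] = -2.
  L[2][1] = (-9) / L[1][1] = -3.
Step 3: L[2][2] = √(16) = 4.
  L[3][0] = (12) / L[0][0] = 3.
  L[3][1] = (3) / L[1][1] = 1.
  L[3][2] = (4) / L[2][2] = 1.
Step 4: L[3][3] = √(1) = 1.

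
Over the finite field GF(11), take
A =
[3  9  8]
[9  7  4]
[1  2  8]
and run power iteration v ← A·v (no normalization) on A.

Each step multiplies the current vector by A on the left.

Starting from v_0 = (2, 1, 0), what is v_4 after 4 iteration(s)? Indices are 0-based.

v_4 = (5, 6, 5)

v_0 = (2, 1, 0).
v_1 = A·v_0 = (4, 3, 4).
v_2 = A·v_1 = (5, 7, 9).
v_3 = A·v_2 = (7, 9, 3).
v_4 = A·v_3 = (5, 6, 5).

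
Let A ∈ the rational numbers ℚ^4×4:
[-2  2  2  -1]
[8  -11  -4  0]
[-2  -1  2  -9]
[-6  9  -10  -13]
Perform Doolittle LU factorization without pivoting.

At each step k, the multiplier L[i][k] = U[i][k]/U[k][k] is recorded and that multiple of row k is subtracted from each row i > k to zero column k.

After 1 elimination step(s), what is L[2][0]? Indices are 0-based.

L[2][0] = 1

Step 1: pivot at (0,0) is -2.
  row1 ← row1 − (-4)·row0  ⇒  L[1][0]=-4, U row1=(0, -3, 4, -4)
  row2 ← row2 − (1)·row0  ⇒  L[2][0]=1, U row2=(0, -3, 0, -8)
  row3 ← row3 − (3)·row0  ⇒  L[3][0]=3, U row3=(0, 3, -16, -10)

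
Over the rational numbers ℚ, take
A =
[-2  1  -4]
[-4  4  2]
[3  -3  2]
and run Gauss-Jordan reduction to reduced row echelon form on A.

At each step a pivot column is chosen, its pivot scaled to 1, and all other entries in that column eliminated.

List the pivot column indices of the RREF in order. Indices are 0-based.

step 1: normalize row 0 (÷-2) = (1, -1/2, 2)
  row 1: subtract -4×row0 = (0, 2, 10)
  row 2: subtract 3×row0 = (0, -3/2, -4)
step 2: normalize row 1 (÷2) = (0, 1, 5)
  row 0: subtract -1/2×row1 = (1, 0, 9/2)
  row 2: subtract -3/2×row1 = (0, 0, 7/2)
step 3: normalize row 2 (÷7/2) = (0, 0, 1)
  row 0: subtract 9/2×row2 = (1, 0, 0)
  row 1: subtract 5×row2 = (0, 1, 0)

pivot columns: 0, 1, 2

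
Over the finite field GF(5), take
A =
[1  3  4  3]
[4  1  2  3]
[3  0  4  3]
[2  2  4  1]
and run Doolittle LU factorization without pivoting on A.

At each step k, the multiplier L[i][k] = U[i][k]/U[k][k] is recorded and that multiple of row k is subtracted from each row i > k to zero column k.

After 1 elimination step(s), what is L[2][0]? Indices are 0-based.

k=0: U[0][0]=1
  eliminate (1,0): mult=4, new row 1: (0, 4, 1, 1); set L[1][0]=4
  eliminate (2,0): mult=3, new row 2: (0, 1, 2, 4); set L[2][0]=3
  eliminate (3,0): mult=2, new row 3: (0, 1, 1, 0); set L[3][0]=2

L[2][0] = 3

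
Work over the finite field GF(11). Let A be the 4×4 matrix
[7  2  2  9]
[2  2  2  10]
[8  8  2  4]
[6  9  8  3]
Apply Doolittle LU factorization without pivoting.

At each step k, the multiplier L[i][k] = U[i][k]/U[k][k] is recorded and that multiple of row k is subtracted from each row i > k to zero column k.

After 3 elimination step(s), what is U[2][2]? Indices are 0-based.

U[2][2] = 5

k=0: U[0][0]=7
  eliminate (1,0): mult=5, new row 1: (0, 3, 3, 9); set L[1][0]=5
  eliminate (2,0): mult=9, new row 2: (0, 1, 6, 0); set L[2][0]=9
  eliminate (3,0): mult=4, new row 3: (0, 1, 0, 0); set L[3][0]=4
k=1: U[1][1]=3
  eliminate (2,1): mult=4, new row 2: (0, 0, 5, 8); set L[2][1]=4
  eliminate (3,1): mult=4, new row 3: (0, 0, 10, 8); set L[3][1]=4
k=2: U[2][2]=5
  eliminate (3,2): mult=2, new row 3: (0, 0, 0, 3); set L[3][2]=2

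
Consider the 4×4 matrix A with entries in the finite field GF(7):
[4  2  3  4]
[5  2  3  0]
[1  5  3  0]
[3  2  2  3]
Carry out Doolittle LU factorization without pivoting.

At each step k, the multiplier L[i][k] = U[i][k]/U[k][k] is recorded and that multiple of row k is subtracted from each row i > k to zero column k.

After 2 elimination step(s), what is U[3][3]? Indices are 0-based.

U[3][3] = 2

Step 1: pivot at (0,0) is 4.
  row1 ← row1 − (3)·row0  ⇒  L[1][0]=3, U row1=(0, 3, 1, 2)
  row2 ← row2 − (2)·row0  ⇒  L[2][0]=2, U row2=(0, 1, 4, 6)
  row3 ← row3 − (6)·row0  ⇒  L[3][0]=6, U row3=(0, 4, 5, 0)
Step 2: pivot at (1,1) is 3.
  row2 ← row2 − (5)·row1  ⇒  L[2][1]=5, U row2=(0, 0, 6, 3)
  row3 ← row3 − (6)·row1  ⇒  L[3][1]=6, U row3=(0, 0, 6, 2)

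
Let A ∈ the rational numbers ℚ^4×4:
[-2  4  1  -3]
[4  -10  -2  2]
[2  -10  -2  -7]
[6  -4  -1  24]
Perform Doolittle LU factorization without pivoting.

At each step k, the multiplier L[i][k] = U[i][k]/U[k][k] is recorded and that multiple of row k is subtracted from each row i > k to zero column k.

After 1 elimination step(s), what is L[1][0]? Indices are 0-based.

L[1][0] = -2

[col 0] pivot -2
  R1 -= -2*R0 → (0, -2, 0, -4)  (L[1][0] := -2)
  R2 -= -1*R0 → (0, -6, -1, -10)  (L[2][0] := -1)
  R3 -= -3*R0 → (0, 8, 2, 15)  (L[3][0] := -3)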